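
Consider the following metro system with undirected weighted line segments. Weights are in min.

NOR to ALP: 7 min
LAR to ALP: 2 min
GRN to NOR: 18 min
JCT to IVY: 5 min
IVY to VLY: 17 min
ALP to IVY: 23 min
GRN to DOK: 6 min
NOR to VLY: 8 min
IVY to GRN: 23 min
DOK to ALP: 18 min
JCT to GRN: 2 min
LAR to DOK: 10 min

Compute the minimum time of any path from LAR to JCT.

Candidate routes:
LAR–ALP–IVY–JCT: 2+23+5 = 30
LAR–ALP–DOK–GRN–JCT: 2+18+6+2 = 28
LAR–DOK–GRN–JCT: 10+6+2 = 18
LAR–ALP–NOR–GRN–JCT: 2+7+18+2 = 29
Cheapest is LAR–DOK–GRN–JCT at 18 min.

18 min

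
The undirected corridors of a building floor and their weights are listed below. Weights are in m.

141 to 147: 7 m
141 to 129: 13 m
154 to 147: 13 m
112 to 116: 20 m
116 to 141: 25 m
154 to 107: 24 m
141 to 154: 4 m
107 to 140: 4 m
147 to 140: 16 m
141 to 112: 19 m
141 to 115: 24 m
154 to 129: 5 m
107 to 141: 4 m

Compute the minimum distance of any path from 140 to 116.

Candidate routes:
140 → 107 → 141 → 116: 4+4+25 = 33
140 → 107 → 141 → 112 → 116: 4+4+19+20 = 47
140 → 147 → 141 → 116: 16+7+25 = 48
140 → 107 → 154 → 141 → 116: 4+24+4+25 = 57
Cheapest is 140 → 107 → 141 → 116 at 33 m.

33 m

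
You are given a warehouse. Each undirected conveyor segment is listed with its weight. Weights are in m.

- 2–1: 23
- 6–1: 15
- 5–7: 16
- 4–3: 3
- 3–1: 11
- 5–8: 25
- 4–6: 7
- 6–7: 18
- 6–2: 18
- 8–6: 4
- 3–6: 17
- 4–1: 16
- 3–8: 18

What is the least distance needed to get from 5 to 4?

Candidate routes:
5 → 7 → 6 → 4: 16+18+7 = 41
5 → 8 → 6 → 4: 25+4+7 = 36
5 → 8 → 3 → 4: 25+18+3 = 46
Cheapest is 5 → 8 → 6 → 4 at 36 m.

36 m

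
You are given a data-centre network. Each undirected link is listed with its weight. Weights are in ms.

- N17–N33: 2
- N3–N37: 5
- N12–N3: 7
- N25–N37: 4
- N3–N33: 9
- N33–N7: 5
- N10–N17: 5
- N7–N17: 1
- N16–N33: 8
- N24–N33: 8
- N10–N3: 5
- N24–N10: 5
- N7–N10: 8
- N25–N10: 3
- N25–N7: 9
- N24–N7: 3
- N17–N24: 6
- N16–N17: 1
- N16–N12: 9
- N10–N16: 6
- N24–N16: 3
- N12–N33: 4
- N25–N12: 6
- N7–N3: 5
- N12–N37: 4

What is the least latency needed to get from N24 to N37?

12 ms

Enumerating some paths:
N24 → N10 → N25 → N37: 5+3+4 = 12
N24 → N7 → N3 → N37: 3+5+5 = 13
The minimum is 12 ms via N24 → N10 → N25 → N37.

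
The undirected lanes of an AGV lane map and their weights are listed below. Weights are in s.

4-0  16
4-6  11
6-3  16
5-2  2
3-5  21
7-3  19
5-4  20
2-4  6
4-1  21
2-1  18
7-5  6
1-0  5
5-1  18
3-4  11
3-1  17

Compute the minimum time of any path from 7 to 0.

Shortest distances from 7:
7: 0
5: 6  (via 7)
2: 8  (via 5)
4: 14  (via 2)
3: 19  (via 7)
1: 24  (via 5)
6: 25  (via 4)
0: 29  (via 1)
Shortest route: 7–5–1–0 = 29 s.

29 s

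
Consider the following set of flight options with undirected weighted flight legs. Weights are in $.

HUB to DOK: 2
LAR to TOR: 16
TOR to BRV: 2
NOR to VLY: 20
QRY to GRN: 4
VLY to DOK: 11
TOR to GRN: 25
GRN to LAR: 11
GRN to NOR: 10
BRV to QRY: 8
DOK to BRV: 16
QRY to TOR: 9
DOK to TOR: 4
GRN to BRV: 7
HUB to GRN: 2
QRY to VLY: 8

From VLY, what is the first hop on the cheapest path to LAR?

Compare a few routes:
VLY → DOK → HUB → GRN → LAR: 11+2+2+11 = 26
VLY → QRY → GRN → LAR: 8+4+11 = 23
VLY → DOK → TOR → LAR: 11+4+16 = 31
The minimum is $23 via VLY → QRY → GRN → LAR.
So from VLY the first move is to QRY.

QRY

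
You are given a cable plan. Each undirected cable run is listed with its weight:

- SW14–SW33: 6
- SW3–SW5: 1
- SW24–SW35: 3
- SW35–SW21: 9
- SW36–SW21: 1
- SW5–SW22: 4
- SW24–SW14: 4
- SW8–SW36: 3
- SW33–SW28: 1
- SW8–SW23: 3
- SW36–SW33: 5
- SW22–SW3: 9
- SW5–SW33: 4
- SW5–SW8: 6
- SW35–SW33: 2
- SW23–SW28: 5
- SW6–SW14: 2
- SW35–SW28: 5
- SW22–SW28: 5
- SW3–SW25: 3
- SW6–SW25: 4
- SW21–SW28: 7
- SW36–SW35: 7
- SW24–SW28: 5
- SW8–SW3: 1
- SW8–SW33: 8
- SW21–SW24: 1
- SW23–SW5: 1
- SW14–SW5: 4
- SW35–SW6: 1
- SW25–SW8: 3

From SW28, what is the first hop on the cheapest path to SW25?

Candidate routes:
SW28 - SW33 - SW5 - SW3 - SW25: 1+4+1+3 = 9
SW28 - SW33 - SW35 - SW6 - SW25: 1+2+1+4 = 8
SW28 - SW23 - SW5 - SW3 - SW25: 5+1+1+3 = 10
The minimum is 8 via SW28 - SW33 - SW35 - SW6 - SW25.
So from SW28 the first move is to SW33.

SW33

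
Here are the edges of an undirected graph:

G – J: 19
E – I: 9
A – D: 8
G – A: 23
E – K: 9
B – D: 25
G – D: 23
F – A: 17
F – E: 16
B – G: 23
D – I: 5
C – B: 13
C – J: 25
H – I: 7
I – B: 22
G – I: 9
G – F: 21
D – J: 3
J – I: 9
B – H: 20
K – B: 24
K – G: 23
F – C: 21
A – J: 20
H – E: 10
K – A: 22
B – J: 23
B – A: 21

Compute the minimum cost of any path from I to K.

Settle nodes by increasing distance from I:
I: 0
D: 5  (via I)
H: 7  (via I)
J: 8  (via D)
E: 9  (via I)
G: 9  (via I)
A: 13  (via D)
K: 18  (via E)
Shortest route: I → E → K = 18.

18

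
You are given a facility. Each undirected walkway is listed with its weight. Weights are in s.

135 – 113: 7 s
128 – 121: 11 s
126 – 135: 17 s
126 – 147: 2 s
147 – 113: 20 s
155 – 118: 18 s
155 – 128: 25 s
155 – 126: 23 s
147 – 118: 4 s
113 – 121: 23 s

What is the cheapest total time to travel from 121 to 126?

45 s

Candidate routes:
121–113–135–126: 23+7+17 = 47
121–113–147–126: 23+20+2 = 45
121–128–155–126: 11+25+23 = 59
121–128–155–118–147–126: 11+25+18+4+2 = 60
The minimum is 45 s via 121–113–147–126.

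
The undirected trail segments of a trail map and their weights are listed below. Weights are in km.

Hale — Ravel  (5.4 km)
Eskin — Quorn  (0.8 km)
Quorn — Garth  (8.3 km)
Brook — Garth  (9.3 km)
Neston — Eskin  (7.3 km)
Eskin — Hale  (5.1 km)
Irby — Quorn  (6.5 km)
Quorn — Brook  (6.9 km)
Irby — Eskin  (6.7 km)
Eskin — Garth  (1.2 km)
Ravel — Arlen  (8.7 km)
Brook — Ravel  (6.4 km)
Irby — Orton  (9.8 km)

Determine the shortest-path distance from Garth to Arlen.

Candidate routes:
Garth → Quorn → Eskin → Hale → Ravel → Arlen: 8.3+0.8+5.1+5.4+8.7 = 28.3
Garth → Brook → Ravel → Arlen: 9.3+6.4+8.7 = 24.4
Garth → Eskin → Hale → Ravel → Arlen: 1.2+5.1+5.4+8.7 = 20.4
Garth → Eskin → Quorn → Brook → Ravel → Arlen: 1.2+0.8+6.9+6.4+8.7 = 24
The minimum is 20.4 km via Garth → Eskin → Hale → Ravel → Arlen.

20.4 km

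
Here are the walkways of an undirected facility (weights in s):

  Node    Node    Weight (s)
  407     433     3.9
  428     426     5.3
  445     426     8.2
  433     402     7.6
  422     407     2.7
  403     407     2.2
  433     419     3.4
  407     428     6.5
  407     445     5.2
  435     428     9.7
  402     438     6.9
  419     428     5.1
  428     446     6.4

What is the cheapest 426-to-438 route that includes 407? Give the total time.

30.2 s

Shortest 426→407: 426–428–407 = 11.8
Best 407 to 438: 407–433–402–438 costing 18.4
Total via 407: 11.8 + 18.4 = 30.2 s.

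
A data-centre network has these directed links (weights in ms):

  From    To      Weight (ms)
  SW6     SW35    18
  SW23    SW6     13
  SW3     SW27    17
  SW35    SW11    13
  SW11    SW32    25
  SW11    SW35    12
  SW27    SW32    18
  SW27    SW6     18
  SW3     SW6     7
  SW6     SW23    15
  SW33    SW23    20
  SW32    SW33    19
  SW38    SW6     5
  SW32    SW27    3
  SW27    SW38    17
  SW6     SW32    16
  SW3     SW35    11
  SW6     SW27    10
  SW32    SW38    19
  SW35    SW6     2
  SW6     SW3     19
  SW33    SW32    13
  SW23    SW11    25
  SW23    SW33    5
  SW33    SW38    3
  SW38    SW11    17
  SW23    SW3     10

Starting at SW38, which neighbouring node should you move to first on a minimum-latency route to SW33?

Compare a few routes:
SW38 - SW6 - SW23 - SW33: 5+15+5 = 25
SW38 - SW6 - SW32 - SW33: 5+16+19 = 40
Cheapest is SW38 - SW6 - SW23 - SW33 at 25 ms.
So from SW38 the first move is to SW6.

SW6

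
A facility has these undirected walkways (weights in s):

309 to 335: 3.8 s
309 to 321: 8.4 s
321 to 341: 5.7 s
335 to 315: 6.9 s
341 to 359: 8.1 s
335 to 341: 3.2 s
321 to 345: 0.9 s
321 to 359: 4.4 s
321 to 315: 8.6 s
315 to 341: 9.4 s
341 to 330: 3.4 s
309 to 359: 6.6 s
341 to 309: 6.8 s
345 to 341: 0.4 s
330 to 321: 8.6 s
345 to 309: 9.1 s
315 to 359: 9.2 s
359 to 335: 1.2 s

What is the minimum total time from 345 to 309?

Compare a few routes:
345–309: 9.1 = 9.1
345–341–309: 0.4+6.8 = 7.2
345–341–335–309: 0.4+3.2+3.8 = 7.4
345–321–309: 0.9+8.4 = 9.3
The minimum is 7.2 s via 345–341–309.

7.2 s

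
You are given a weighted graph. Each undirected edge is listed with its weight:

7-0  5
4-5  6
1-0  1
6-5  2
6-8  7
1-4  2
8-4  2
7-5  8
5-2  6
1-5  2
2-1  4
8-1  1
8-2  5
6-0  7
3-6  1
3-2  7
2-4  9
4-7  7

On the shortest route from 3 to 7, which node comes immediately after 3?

Compare a few routes:
3–6–5–7: 1+2+8 = 11
3–6–0–7: 1+7+5 = 13
3–6–5–1–4–7: 1+2+2+2+7 = 14
Cheapest is 3–6–5–7 at 11.
So from 3 the first move is to 6.

6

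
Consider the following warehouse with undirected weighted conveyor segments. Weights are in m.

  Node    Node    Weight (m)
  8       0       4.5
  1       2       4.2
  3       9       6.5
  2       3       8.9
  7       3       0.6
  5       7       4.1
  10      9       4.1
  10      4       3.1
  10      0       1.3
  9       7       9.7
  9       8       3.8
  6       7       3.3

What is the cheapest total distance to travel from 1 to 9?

19.6 m

Candidate routes:
1 → 2 → 3 → 9: 4.2+8.9+6.5 = 19.6
1 → 2 → 3 → 7 → 9: 4.2+8.9+0.6+9.7 = 23.4
The minimum is 19.6 m via 1 → 2 → 3 → 9.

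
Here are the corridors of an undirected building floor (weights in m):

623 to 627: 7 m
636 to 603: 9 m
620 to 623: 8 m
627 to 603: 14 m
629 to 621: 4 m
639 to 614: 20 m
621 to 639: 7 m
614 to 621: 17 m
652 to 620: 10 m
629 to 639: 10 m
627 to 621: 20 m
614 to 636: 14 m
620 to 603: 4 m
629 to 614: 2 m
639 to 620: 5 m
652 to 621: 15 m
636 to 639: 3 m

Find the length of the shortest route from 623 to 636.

16 m

Compare a few routes:
623 → 627 → 603 → 636: 7+14+9 = 30
623 → 620 → 639 → 636: 8+5+3 = 16
623 → 620 → 603 → 636: 8+4+9 = 21
The minimum is 16 m via 623 → 620 → 639 → 636.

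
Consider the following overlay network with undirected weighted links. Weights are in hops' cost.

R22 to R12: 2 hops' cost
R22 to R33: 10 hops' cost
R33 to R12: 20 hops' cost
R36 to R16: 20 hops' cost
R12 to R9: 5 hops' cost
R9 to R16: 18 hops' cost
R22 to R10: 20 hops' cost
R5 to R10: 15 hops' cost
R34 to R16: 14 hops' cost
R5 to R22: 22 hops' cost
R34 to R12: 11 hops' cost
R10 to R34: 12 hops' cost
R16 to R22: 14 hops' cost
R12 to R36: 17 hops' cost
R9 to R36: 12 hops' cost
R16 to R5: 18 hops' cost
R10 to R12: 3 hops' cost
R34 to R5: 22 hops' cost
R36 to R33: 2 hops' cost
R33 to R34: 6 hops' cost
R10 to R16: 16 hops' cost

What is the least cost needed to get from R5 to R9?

23 hops' cost

Enumerating some paths:
R5 → R34 → R12 → R9: 22+11+5 = 38
R5 → R10 → R12 → R9: 15+3+5 = 23
R5 → R22 → R12 → R9: 22+2+5 = 29
R5 → R16 → R9: 18+18 = 36
Cheapest is R5 → R10 → R12 → R9 at 23 hops' cost.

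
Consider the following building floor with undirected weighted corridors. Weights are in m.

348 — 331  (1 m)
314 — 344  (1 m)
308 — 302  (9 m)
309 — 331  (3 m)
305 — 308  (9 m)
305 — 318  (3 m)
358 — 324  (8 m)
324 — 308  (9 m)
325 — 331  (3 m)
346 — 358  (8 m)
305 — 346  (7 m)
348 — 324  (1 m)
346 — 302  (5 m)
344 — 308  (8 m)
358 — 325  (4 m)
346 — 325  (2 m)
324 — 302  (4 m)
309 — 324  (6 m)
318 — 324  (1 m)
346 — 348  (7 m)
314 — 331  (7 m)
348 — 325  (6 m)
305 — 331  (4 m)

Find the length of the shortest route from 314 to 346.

Shortest distances from 314:
314: 0
344: 1  (via 314)
331: 7  (via 314)
348: 8  (via 331)
308: 9  (via 344)
324: 9  (via 348)
325: 10  (via 331)
318: 10  (via 324)
309: 10  (via 331)
305: 11  (via 331)
346: 12  (via 325)
Shortest route: 314 → 331 → 325 → 346 = 12 m.

12 m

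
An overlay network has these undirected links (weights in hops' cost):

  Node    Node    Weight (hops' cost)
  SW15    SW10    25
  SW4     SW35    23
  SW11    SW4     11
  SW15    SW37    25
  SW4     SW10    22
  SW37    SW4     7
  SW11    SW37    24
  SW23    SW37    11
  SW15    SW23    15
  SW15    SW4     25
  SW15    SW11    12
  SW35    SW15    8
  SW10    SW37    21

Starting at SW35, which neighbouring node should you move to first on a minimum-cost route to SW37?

Compare a few routes:
SW35–SW4–SW37: 23+7 = 30
SW35–SW15–SW23–SW37: 8+15+11 = 34
SW35–SW15–SW11–SW4–SW37: 8+12+11+7 = 38
SW35–SW15–SW37: 8+25 = 33
The minimum is 30 hops' cost via SW35–SW4–SW37.
So from SW35 the first move is to SW4.

SW4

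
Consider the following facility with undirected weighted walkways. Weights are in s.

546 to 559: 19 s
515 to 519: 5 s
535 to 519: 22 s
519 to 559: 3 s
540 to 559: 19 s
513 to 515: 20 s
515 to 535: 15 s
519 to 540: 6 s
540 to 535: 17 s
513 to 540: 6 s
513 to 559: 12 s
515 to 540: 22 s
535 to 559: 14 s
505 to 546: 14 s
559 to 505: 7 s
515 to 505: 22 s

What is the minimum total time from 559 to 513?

Shortest distances from 559:
559: 0
519: 3  (via 559)
505: 7  (via 559)
515: 8  (via 519)
540: 9  (via 519)
513: 12  (via 559)
Shortest route: 559–513 = 12 s.

12 s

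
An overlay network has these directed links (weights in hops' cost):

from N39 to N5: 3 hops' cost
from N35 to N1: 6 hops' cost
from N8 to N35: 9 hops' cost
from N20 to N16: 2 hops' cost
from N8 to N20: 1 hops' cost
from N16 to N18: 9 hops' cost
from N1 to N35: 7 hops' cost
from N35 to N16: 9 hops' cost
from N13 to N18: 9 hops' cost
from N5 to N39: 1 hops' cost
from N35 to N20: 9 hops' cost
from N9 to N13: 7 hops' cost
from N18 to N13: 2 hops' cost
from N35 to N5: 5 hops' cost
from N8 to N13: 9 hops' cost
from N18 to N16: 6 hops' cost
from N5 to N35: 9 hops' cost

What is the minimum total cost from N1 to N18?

Enumerating some paths:
N1–N35–N20–N16–N18: 7+9+2+9 = 27
N1–N35–N16–N18: 7+9+9 = 25
Cheapest is N1–N35–N16–N18 at 25 hops' cost.

25 hops' cost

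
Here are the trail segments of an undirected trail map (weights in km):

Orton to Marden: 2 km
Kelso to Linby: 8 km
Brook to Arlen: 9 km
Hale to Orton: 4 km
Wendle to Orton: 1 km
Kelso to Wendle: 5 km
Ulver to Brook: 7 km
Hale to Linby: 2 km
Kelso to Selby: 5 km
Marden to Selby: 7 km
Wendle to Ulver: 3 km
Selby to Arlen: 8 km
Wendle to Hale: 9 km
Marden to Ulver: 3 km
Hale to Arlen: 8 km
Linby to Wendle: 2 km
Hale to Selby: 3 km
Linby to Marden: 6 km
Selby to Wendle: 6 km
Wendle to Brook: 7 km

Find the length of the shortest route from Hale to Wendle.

4 km

Running Dijkstra from Hale:
Hale: 0
Linby: 2  (via Hale)
Selby: 3  (via Hale)
Wendle: 4  (via Linby)
Shortest route: Hale–Linby–Wendle = 4 km.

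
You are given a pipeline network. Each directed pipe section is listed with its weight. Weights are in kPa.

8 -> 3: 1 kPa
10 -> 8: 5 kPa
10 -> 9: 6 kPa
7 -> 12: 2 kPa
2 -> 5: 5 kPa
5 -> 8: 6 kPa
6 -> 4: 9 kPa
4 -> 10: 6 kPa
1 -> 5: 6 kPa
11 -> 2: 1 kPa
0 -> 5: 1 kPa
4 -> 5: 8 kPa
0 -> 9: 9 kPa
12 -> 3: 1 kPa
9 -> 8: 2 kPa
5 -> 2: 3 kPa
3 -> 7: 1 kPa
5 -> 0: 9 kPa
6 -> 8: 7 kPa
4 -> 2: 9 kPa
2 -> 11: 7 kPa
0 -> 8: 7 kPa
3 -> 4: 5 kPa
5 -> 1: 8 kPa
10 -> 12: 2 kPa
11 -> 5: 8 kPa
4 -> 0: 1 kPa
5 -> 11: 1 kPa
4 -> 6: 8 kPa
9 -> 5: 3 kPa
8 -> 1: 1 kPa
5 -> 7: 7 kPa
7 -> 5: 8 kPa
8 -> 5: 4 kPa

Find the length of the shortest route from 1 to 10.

24 kPa

Enumerating some paths:
1–5–0–9–8–3–4–10: 6+9+9+2+1+5+6 = 38
1–5–0–8–3–4–10: 6+9+7+1+5+6 = 34
1–5–7–12–3–4–10: 6+7+2+1+5+6 = 27
1–5–8–3–4–10: 6+6+1+5+6 = 24
Cheapest is 1–5–8–3–4–10 at 24 kPa.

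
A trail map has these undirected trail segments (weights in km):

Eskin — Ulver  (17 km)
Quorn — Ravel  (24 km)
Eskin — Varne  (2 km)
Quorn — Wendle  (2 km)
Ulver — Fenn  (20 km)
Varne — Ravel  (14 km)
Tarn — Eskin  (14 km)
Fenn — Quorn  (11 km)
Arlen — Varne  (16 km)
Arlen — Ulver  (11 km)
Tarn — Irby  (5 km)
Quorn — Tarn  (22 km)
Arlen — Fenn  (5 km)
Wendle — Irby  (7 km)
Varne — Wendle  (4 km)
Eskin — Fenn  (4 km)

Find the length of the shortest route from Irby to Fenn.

17 km

Running Dijkstra from Irby:
Irby: 0
Tarn: 5  (via Irby)
Wendle: 7  (via Irby)
Quorn: 9  (via Wendle)
Varne: 11  (via Wendle)
Eskin: 13  (via Varne)
Fenn: 17  (via Eskin)
Shortest route: Irby → Wendle → Varne → Eskin → Fenn = 17 km.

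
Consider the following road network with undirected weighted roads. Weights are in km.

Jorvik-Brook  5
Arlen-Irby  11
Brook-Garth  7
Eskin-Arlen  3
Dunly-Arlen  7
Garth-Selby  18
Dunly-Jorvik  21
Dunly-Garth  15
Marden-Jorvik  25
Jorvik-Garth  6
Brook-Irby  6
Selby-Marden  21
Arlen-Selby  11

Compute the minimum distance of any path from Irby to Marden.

Shortest distances from Irby:
Irby: 0
Brook: 6  (via Irby)
Arlen: 11  (via Irby)
Jorvik: 11  (via Brook)
Garth: 13  (via Brook)
Eskin: 14  (via Arlen)
Dunly: 18  (via Arlen)
Selby: 22  (via Arlen)
Marden: 36  (via Jorvik)
Shortest route: Irby → Brook → Jorvik → Marden = 36 km.

36 km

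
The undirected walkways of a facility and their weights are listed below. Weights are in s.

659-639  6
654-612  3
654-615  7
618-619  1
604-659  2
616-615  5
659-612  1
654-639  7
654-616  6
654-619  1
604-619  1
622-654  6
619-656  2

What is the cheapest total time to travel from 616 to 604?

8 s

Running Dijkstra from 616:
616: 0
615: 5  (via 616)
654: 6  (via 616)
619: 7  (via 654)
618: 8  (via 619)
604: 8  (via 619)
Shortest route: 616 → 654 → 619 → 604 = 8 s.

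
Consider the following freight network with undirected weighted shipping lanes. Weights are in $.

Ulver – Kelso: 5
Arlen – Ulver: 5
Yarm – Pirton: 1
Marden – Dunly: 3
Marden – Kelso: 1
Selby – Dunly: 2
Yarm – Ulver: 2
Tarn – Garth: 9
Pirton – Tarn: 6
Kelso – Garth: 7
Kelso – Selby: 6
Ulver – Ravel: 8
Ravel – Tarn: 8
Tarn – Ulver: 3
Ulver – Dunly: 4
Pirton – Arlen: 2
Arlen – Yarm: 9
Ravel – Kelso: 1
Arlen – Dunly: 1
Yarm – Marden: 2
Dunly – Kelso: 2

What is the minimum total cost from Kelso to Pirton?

$4

Settle nodes by increasing distance from Kelso:
Kelso: 0
Ravel: 1  (via Kelso)
Marden: 1  (via Kelso)
Dunly: 2  (via Kelso)
Arlen: 3  (via Dunly)
Yarm: 3  (via Marden)
Selby: 4  (via Dunly)
Pirton: 4  (via Yarm)
Shortest route: Kelso–Marden–Yarm–Pirton = $4.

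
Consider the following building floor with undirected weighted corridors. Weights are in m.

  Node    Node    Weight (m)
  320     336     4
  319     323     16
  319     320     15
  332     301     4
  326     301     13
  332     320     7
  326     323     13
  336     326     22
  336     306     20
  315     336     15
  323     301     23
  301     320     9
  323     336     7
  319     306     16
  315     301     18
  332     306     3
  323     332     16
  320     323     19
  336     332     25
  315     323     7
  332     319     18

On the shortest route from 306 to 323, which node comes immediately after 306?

332

Candidate routes:
306–332–323: 3+16 = 19
306–332–301–320–336–323: 3+4+9+4+7 = 27
306–332–320–336–323: 3+7+4+7 = 21
306–336–323: 20+7 = 27
The minimum is 19 m via 306–332–323.
So from 306 the first move is to 332.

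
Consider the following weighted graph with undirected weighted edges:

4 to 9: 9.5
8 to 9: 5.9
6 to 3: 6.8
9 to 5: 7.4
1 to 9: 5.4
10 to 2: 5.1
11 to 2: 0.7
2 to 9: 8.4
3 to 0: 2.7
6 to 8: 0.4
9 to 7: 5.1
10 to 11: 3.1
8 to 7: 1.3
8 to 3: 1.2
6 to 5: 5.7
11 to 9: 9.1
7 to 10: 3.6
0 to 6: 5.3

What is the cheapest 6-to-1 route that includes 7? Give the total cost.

12.2

Shortest 6→7: 6–8–7 = 1.7
Best 7 to 1: 7–9–1 costing 10.5
Total via 7: 1.7 + 10.5 = 12.2.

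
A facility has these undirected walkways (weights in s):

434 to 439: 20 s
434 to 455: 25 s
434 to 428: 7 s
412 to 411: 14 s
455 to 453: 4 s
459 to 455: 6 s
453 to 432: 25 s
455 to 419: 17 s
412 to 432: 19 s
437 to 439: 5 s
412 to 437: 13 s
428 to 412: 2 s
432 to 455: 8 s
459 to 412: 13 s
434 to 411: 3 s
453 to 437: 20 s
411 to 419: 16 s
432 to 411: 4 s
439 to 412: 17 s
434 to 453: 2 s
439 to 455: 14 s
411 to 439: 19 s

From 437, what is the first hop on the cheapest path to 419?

439

Enumerating some paths:
437–439–455–419: 5+14+17 = 36
437–412–428–434–411–419: 13+2+7+3+16 = 41
437–439–411–419: 5+19+16 = 40
The minimum is 36 s via 437–439–455–419.
So from 437 the first move is to 439.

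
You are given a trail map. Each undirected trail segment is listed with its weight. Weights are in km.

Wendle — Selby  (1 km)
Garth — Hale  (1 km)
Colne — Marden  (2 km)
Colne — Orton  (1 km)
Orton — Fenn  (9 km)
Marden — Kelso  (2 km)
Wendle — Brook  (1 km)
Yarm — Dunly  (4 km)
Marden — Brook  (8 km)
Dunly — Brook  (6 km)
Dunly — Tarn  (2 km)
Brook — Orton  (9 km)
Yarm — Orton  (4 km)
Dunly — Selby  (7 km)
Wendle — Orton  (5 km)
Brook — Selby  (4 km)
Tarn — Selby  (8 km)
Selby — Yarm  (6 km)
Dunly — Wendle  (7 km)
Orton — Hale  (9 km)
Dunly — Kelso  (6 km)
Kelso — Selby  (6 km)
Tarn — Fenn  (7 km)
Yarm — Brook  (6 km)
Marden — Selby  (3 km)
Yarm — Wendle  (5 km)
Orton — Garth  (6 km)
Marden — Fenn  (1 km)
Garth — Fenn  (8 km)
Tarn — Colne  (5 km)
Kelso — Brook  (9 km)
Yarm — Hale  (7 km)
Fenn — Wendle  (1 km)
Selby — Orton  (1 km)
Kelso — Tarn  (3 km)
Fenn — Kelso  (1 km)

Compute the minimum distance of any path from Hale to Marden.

Candidate routes:
Hale–Garth–Orton–Colne–Marden: 1+6+1+2 = 10
Hale–Garth–Orton–Selby–Marden: 1+6+1+3 = 11
Cheapest is Hale–Garth–Orton–Colne–Marden at 10 km.

10 km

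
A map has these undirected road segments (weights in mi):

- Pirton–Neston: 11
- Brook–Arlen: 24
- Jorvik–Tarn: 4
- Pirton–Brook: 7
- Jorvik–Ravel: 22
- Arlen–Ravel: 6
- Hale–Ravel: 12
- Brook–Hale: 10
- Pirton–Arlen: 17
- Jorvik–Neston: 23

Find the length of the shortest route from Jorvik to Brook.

Running Dijkstra from Jorvik:
Jorvik: 0
Tarn: 4  (via Jorvik)
Ravel: 22  (via Jorvik)
Neston: 23  (via Jorvik)
Arlen: 28  (via Ravel)
Hale: 34  (via Ravel)
Pirton: 34  (via Neston)
Brook: 41  (via Pirton)
Shortest route: Jorvik → Neston → Pirton → Brook = 41 mi.

41 mi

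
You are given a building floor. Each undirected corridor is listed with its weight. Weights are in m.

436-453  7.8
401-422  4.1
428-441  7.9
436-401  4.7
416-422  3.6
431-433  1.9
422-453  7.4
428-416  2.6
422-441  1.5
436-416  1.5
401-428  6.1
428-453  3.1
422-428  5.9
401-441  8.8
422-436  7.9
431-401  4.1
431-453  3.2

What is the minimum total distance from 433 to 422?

Enumerating some paths:
433 - 431 - 453 - 422: 1.9+3.2+7.4 = 12.5
433 - 431 - 453 - 428 - 416 - 422: 1.9+3.2+3.1+2.6+3.6 = 14.4
433 - 431 - 401 - 422: 1.9+4.1+4.1 = 10.1
433 - 431 - 453 - 428 - 422: 1.9+3.2+3.1+5.9 = 14.1
Cheapest is 433 - 431 - 401 - 422 at 10.1 m.

10.1 m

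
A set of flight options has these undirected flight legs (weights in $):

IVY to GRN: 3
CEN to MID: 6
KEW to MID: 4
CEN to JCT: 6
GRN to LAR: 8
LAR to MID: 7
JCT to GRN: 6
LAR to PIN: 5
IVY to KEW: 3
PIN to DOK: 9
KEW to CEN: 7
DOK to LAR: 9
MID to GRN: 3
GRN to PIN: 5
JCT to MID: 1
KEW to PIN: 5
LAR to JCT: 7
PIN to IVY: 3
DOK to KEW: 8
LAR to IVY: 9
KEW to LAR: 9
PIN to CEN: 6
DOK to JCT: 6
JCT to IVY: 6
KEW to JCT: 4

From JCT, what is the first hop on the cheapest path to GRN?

Candidate routes:
JCT - GRN: 6 = 6
JCT - MID - GRN: 1+3 = 4
Cheapest is JCT - MID - GRN at $4.
So from JCT the first move is to MID.

MID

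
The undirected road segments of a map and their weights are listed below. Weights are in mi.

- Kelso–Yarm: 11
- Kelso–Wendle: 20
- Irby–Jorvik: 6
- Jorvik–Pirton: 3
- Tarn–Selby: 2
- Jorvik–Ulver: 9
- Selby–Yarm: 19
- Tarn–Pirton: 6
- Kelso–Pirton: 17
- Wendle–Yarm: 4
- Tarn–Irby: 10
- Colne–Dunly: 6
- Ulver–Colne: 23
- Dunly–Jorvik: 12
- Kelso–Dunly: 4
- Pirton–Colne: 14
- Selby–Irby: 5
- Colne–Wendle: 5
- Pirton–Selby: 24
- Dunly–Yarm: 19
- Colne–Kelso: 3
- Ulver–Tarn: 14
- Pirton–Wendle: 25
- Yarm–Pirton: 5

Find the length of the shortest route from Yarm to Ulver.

Enumerating some paths:
Yarm–Pirton–Jorvik–Ulver: 5+3+9 = 17
Yarm–Pirton–Tarn–Ulver: 5+6+14 = 25
Yarm–Wendle–Colne–Ulver: 4+5+23 = 32
The minimum is 17 mi via Yarm–Pirton–Jorvik–Ulver.

17 mi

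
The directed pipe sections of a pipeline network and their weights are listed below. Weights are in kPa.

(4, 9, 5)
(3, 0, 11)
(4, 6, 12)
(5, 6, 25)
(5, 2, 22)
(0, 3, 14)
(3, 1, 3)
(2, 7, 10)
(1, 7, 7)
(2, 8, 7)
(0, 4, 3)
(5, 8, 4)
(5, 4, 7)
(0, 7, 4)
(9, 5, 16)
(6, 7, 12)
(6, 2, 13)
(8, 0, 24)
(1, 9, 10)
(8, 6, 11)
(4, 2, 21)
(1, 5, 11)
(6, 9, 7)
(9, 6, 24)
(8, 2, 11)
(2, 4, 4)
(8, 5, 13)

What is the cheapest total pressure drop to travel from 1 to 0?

39 kPa

Running Dijkstra from 1:
1: 0
7: 7  (via 1)
9: 10  (via 1)
5: 11  (via 1)
8: 15  (via 5)
4: 18  (via 5)
2: 26  (via 8)
6: 26  (via 8)
0: 39  (via 8)
Shortest route: 1 → 5 → 8 → 0 = 39 kPa.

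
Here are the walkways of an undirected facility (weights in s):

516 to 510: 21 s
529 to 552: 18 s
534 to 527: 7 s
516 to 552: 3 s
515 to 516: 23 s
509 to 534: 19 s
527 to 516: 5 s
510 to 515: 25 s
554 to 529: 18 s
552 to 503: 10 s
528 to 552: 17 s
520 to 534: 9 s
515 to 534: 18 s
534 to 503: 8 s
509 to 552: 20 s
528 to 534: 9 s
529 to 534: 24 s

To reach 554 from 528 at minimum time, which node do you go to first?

Compare a few routes:
528–552–529–554: 17+18+18 = 53
528–534–527–516–552–529–554: 9+7+5+3+18+18 = 60
528–534–529–554: 9+24+18 = 51
528–534–503–552–529–554: 9+8+10+18+18 = 63
The minimum is 51 s via 528–534–529–554.
So from 528 the first move is to 534.

534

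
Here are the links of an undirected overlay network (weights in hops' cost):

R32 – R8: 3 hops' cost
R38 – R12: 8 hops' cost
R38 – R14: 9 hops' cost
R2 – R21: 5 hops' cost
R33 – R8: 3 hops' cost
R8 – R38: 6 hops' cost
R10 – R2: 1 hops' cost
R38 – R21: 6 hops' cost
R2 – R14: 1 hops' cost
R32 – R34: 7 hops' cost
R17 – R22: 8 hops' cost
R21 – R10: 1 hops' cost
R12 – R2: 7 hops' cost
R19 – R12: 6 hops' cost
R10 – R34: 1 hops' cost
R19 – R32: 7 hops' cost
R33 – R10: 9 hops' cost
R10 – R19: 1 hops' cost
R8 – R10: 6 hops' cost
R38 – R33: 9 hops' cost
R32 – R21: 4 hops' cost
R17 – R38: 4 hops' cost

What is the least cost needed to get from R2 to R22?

20 hops' cost

Enumerating some paths:
R2 - R21 - R38 - R17 - R22: 5+6+4+8 = 23
R2 - R10 - R21 - R38 - R17 - R22: 1+1+6+4+8 = 20
R2 - R14 - R38 - R17 - R22: 1+9+4+8 = 22
R2 - R10 - R8 - R38 - R17 - R22: 1+6+6+4+8 = 25
The minimum is 20 hops' cost via R2 - R10 - R21 - R38 - R17 - R22.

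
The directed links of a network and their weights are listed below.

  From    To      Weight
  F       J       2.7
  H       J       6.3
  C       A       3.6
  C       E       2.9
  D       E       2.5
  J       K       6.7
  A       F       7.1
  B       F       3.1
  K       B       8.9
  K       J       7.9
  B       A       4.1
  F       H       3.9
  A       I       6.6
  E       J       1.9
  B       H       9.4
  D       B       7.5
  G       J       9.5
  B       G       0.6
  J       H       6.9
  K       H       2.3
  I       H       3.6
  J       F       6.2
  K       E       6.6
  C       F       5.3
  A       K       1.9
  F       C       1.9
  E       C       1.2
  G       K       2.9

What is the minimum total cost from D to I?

Shortest distances from D:
D: 0
E: 2.5  (via D)
C: 3.7  (via E)
J: 4.4  (via E)
A: 7.3  (via C)
B: 7.5  (via D)
G: 8.1  (via B)
F: 9  (via C)
K: 9.2  (via A)
H: 11.3  (via J)
I: 13.9  (via A)
Shortest route: D → E → C → A → I = 13.9.

13.9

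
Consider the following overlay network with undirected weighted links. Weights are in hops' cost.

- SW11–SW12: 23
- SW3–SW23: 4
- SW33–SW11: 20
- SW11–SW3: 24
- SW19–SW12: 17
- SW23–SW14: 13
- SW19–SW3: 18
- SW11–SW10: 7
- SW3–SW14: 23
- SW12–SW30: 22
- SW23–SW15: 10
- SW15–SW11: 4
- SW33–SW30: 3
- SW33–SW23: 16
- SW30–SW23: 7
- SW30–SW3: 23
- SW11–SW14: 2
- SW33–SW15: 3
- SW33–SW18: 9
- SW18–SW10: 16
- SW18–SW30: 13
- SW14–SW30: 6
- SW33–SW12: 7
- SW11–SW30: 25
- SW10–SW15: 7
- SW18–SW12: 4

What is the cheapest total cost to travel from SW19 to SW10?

34 hops' cost

Compare a few routes:
SW19 - SW12 - SW33 - SW15 - SW10: 17+7+3+7 = 34
SW19 - SW12 - SW18 - SW10: 17+4+16 = 37
Cheapest is SW19 - SW12 - SW33 - SW15 - SW10 at 34 hops' cost.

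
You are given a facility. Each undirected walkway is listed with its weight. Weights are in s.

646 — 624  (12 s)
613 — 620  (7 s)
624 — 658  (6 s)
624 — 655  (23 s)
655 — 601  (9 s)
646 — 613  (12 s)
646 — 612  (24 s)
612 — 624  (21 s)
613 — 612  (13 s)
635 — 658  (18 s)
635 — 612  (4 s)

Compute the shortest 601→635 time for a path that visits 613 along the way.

Best 601 to 613: 601–655–624–646–613 costing 56
Best 613 to 635: 613–612–635 costing 17
Total via 613: 56 + 17 = 73 s.

73 s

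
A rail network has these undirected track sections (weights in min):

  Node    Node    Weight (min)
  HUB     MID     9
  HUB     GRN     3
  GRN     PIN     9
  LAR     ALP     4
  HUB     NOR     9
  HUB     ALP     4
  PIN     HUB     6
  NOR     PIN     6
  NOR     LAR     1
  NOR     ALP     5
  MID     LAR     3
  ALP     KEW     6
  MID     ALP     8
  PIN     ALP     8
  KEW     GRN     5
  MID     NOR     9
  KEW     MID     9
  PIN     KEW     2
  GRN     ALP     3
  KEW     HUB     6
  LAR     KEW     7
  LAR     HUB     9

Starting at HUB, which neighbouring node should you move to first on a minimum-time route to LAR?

Enumerating some paths:
HUB - ALP - LAR: 4+4 = 8
HUB - NOR - LAR: 9+1 = 10
HUB - LAR: 9 = 9
HUB - ALP - NOR - LAR: 4+5+1 = 10
The minimum is 8 min via HUB - ALP - LAR.
So from HUB the first move is to ALP.

ALP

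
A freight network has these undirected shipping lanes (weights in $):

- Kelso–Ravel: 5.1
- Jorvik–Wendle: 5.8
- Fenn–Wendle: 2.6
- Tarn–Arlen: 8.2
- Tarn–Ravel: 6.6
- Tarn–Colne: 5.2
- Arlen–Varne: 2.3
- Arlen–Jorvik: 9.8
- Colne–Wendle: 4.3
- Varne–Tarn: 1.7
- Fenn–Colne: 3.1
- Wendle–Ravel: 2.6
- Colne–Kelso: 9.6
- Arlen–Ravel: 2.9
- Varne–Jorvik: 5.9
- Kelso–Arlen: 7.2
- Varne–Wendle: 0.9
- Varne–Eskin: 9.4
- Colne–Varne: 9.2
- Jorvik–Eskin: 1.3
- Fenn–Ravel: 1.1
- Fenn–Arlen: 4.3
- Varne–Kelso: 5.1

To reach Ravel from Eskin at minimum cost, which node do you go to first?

Enumerating some paths:
Eskin–Jorvik–Wendle–Fenn–Ravel: 1.3+5.8+2.6+1.1 = 10.8
Eskin–Jorvik–Varne–Wendle–Ravel: 1.3+5.9+0.9+2.6 = 10.7
Eskin–Jorvik–Varne–Wendle–Fenn–Ravel: 1.3+5.9+0.9+2.6+1.1 = 11.8
Eskin–Jorvik–Wendle–Ravel: 1.3+5.8+2.6 = 9.7
The minimum is $9.7 via Eskin–Jorvik–Wendle–Ravel.
So from Eskin the first move is to Jorvik.

Jorvik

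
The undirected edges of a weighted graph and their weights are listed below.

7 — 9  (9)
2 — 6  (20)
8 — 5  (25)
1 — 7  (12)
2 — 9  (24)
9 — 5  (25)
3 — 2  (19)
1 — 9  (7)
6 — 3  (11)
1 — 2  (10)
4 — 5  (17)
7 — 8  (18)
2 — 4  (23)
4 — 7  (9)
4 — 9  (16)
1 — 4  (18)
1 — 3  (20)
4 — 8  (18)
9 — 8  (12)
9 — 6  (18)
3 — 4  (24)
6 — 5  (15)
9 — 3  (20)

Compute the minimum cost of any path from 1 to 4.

18

Running Dijkstra from 1:
1: 0
9: 7  (via 1)
2: 10  (via 1)
7: 12  (via 1)
4: 18  (via 1)
Shortest route: 1–4 = 18.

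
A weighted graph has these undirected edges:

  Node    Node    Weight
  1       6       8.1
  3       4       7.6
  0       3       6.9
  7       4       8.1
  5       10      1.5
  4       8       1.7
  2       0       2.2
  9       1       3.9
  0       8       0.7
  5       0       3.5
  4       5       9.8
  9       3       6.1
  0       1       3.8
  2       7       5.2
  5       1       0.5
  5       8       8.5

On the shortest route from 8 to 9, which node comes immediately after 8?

0

Enumerating some paths:
8–0–5–1–9: 0.7+3.5+0.5+3.9 = 8.6
8–0–1–9: 0.7+3.8+3.9 = 8.4
Cheapest is 8–0–1–9 at 8.4.
So from 8 the first move is to 0.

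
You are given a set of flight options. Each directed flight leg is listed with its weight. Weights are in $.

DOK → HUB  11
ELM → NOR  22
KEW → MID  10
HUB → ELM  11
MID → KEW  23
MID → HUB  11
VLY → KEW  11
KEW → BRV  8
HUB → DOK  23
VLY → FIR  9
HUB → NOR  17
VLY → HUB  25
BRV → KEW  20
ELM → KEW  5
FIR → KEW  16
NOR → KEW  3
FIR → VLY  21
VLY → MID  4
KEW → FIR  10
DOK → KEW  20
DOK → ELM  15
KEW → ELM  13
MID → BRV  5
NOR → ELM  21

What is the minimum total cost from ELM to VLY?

Running Dijkstra from ELM:
ELM: 0
KEW: 5  (via ELM)
BRV: 13  (via KEW)
MID: 15  (via KEW)
FIR: 15  (via KEW)
NOR: 22  (via ELM)
HUB: 26  (via MID)
VLY: 36  (via FIR)
Shortest route: ELM → KEW → FIR → VLY = $36.

$36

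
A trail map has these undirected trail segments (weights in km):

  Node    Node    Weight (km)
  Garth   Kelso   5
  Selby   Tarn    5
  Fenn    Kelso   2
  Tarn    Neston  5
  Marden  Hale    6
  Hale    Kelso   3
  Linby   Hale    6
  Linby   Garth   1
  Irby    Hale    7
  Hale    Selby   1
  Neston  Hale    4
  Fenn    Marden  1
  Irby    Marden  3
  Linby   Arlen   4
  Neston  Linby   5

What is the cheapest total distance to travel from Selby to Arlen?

Running Dijkstra from Selby:
Selby: 0
Hale: 1  (via Selby)
Kelso: 4  (via Hale)
Tarn: 5  (via Selby)
Neston: 5  (via Hale)
Fenn: 6  (via Kelso)
Linby: 7  (via Hale)
Marden: 7  (via Hale)
Irby: 8  (via Hale)
Garth: 8  (via Linby)
Arlen: 11  (via Linby)
Shortest route: Selby → Hale → Linby → Arlen = 11 km.

11 km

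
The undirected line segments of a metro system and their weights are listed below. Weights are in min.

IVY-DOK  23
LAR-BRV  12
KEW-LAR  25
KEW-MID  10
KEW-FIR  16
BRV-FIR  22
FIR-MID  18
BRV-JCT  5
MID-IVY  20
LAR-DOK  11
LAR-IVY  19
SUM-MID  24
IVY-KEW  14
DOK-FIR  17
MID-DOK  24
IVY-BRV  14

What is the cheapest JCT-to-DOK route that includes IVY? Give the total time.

42 min

Shortest JCT→IVY: JCT → BRV → IVY = 19
Shortest IVY→DOK: IVY → DOK = 23
Total via IVY: 19 + 23 = 42 min.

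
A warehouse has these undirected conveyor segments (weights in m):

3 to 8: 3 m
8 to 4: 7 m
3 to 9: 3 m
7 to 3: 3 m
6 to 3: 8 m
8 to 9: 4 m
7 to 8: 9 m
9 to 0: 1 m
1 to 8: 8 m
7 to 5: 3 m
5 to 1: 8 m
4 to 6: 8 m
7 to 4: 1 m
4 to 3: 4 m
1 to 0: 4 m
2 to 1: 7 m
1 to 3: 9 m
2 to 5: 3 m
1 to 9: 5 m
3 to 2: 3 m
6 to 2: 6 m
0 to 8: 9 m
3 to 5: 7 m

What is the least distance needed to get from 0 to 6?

12 m

Settle nodes by increasing distance from 0:
0: 0
9: 1  (via 0)
1: 4  (via 0)
3: 4  (via 9)
8: 5  (via 9)
2: 7  (via 3)
7: 7  (via 3)
4: 8  (via 3)
5: 10  (via 2)
6: 12  (via 3)
Shortest route: 0–9–3–6 = 12 m.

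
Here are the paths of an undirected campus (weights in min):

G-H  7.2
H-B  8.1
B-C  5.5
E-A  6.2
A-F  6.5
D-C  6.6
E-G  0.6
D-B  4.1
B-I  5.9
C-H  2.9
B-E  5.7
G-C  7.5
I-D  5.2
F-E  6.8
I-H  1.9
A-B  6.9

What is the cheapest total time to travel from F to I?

16.5 min

Settle nodes by increasing distance from F:
F: 0
A: 6.5  (via F)
E: 6.8  (via F)
G: 7.4  (via E)
B: 12.5  (via E)
H: 14.6  (via G)
C: 14.9  (via G)
I: 16.5  (via H)
Shortest route: F–E–G–H–I = 16.5 min.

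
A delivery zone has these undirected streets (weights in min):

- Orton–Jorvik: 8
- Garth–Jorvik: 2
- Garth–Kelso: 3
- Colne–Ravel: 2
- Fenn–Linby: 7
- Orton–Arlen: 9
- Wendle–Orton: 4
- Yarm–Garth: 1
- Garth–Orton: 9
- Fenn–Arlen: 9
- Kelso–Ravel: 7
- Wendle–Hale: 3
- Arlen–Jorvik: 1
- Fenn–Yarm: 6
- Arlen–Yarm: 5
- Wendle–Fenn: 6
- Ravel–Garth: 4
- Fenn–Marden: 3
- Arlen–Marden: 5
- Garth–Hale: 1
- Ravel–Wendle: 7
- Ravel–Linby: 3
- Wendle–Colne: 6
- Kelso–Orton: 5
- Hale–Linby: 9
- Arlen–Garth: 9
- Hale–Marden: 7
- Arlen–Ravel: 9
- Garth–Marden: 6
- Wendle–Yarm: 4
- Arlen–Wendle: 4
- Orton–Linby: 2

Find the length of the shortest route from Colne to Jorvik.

Compare a few routes:
Colne–Wendle–Arlen–Jorvik: 6+4+1 = 11
Colne–Wendle–Hale–Garth–Jorvik: 6+3+1+2 = 12
Colne–Ravel–Garth–Jorvik: 2+4+2 = 8
Colne–Ravel–Arlen–Jorvik: 2+9+1 = 12
Cheapest is Colne–Ravel–Garth–Jorvik at 8 min.

8 min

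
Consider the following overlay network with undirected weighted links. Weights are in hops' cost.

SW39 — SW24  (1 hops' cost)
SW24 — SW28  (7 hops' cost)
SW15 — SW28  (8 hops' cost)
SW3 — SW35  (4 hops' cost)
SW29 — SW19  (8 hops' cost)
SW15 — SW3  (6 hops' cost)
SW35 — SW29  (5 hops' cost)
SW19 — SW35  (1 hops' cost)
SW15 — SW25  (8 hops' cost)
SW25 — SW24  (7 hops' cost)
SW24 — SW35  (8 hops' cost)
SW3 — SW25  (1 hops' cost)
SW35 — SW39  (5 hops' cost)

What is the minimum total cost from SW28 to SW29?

Settle nodes by increasing distance from SW28:
SW28: 0
SW24: 7  (via SW28)
SW15: 8  (via SW28)
SW39: 8  (via SW24)
SW35: 13  (via SW39)
SW19: 14  (via SW35)
SW25: 14  (via SW24)
SW3: 14  (via SW15)
SW29: 18  (via SW35)
Shortest route: SW28 → SW24 → SW39 → SW35 → SW29 = 18 hops' cost.

18 hops' cost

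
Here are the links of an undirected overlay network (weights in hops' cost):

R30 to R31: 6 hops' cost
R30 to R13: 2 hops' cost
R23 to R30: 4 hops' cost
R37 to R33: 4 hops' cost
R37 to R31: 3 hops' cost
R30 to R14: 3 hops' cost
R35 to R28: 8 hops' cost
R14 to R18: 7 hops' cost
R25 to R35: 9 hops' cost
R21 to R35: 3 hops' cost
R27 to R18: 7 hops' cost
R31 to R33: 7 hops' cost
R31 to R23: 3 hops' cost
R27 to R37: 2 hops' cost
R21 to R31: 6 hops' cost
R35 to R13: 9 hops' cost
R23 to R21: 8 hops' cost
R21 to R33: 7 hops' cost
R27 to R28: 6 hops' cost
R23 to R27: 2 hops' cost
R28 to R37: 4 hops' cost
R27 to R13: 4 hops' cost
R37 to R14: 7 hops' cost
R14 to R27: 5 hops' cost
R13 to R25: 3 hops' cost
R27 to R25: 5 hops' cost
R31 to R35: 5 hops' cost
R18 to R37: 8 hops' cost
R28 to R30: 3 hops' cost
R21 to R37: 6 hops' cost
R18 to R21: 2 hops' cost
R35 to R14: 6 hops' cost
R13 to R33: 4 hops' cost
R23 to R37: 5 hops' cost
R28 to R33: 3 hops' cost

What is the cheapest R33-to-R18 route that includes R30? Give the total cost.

16 hops' cost

Shortest R33→R30: R33 → R28 → R30 = 6
Best R30 to R18: R30 → R14 → R18 costing 10
Total via R30: 6 + 10 = 16 hops' cost.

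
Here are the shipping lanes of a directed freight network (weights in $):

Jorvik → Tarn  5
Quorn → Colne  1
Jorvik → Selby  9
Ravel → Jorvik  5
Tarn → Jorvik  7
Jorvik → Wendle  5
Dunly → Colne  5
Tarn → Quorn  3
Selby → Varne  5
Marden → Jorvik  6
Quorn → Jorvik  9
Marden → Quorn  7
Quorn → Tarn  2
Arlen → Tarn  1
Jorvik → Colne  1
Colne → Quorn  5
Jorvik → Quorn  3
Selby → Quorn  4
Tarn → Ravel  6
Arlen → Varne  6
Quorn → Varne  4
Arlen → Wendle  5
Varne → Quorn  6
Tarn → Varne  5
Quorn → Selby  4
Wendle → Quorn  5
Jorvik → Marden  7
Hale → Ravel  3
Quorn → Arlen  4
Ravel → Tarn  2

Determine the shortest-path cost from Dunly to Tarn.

$12

Compare a few routes:
Dunly–Colne–Quorn–Arlen–Tarn: 5+5+4+1 = 15
Dunly–Colne–Quorn–Jorvik–Tarn: 5+5+9+5 = 24
Dunly–Colne–Quorn–Tarn: 5+5+2 = 12
Cheapest is Dunly–Colne–Quorn–Tarn at $12.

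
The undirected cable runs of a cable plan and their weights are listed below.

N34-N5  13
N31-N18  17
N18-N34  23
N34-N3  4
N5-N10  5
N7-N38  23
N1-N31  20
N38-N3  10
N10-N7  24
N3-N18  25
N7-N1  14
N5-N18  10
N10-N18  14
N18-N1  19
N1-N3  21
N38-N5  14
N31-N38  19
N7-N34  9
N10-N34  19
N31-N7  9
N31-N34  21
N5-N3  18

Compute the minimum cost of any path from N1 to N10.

Enumerating some paths:
N1 - N18 - N5 - N10: 19+10+5 = 34
N1 - N18 - N10: 19+14 = 33
The minimum is 33 via N1 - N18 - N10.

33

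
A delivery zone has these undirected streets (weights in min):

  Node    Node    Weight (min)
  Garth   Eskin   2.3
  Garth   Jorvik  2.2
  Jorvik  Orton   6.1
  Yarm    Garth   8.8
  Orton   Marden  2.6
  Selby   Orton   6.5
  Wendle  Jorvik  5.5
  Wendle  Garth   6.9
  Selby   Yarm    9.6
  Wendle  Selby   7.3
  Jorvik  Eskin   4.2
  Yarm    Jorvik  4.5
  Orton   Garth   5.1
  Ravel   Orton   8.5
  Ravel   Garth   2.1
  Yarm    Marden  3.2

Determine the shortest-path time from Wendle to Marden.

Enumerating some paths:
Wendle - Jorvik - Garth - Orton - Marden: 5.5+2.2+5.1+2.6 = 15.4
Wendle - Jorvik - Yarm - Marden: 5.5+4.5+3.2 = 13.2
Wendle - Jorvik - Orton - Marden: 5.5+6.1+2.6 = 14.2
Wendle - Garth - Orton - Marden: 6.9+5.1+2.6 = 14.6
Cheapest is Wendle - Jorvik - Yarm - Marden at 13.2 min.

13.2 min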